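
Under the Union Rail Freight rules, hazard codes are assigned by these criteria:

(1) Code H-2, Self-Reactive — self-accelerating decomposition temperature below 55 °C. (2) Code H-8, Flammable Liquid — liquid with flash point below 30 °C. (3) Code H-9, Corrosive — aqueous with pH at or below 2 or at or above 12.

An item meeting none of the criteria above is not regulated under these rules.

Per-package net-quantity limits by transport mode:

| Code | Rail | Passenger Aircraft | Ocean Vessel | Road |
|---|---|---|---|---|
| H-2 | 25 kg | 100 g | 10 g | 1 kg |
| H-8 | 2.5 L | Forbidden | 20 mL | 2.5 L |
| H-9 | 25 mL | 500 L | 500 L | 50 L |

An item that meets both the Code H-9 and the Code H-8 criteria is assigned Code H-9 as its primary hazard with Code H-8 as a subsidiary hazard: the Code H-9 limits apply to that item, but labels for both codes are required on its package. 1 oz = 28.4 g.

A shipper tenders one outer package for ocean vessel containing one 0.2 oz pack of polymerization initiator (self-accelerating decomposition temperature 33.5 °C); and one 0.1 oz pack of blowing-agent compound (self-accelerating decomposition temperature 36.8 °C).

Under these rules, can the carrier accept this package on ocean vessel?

Polymerization initiator: self-accelerating decomposition temperature 33.5 °C < 55 °C → Code H-2 (Self-Reactive).
Blowing-agent compound: self-accelerating decomposition temperature 36.8 °C < 55 °C → Code H-2 (Self-Reactive).
Code H-2 net quantity: (one 0.2 oz pack = 5.68 g) + (one 0.1 oz pack = 2.84 g) = 8.52 g.
8.52 g ≤ 10 g (ocean vessel limit, Code H-2) — within limit.

Yes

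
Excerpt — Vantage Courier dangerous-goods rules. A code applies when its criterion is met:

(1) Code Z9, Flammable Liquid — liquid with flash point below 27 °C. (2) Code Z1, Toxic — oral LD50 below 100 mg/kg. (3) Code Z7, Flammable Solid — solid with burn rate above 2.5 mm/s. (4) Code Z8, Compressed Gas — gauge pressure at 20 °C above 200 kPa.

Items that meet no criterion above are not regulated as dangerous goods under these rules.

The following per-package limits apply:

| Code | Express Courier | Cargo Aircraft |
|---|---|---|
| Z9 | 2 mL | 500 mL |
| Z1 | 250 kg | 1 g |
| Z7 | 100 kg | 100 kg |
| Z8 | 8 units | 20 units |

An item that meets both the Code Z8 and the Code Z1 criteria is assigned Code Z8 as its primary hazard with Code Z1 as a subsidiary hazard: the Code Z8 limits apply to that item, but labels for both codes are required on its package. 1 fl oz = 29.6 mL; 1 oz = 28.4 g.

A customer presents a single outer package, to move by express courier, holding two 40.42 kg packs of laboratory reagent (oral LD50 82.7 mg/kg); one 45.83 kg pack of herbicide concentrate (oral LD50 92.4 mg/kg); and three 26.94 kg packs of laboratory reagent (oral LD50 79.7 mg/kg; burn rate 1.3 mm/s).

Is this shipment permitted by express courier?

The laboratory reagent has oral LD50 82.7 mg/kg, which is < 100 mg/kg, so it is Code Z1 (Toxic).
Herbicide concentrate: oral LD50 92.4 mg/kg < 100 mg/kg → Code Z1 (Toxic).
With oral LD50 79.7 mg/kg (< 100 mg/kg), the laboratory reagent falls in Code Z1.
Total Code Z1: (two 40.42 kg packs = 80.84 kg) + 45.83 kg + (three 26.94 kg packs = 80.82 kg) = 207.49 kg.
207.49 kg ≤ 250 kg (express courier limit, Code Z1) — within limit.

Yes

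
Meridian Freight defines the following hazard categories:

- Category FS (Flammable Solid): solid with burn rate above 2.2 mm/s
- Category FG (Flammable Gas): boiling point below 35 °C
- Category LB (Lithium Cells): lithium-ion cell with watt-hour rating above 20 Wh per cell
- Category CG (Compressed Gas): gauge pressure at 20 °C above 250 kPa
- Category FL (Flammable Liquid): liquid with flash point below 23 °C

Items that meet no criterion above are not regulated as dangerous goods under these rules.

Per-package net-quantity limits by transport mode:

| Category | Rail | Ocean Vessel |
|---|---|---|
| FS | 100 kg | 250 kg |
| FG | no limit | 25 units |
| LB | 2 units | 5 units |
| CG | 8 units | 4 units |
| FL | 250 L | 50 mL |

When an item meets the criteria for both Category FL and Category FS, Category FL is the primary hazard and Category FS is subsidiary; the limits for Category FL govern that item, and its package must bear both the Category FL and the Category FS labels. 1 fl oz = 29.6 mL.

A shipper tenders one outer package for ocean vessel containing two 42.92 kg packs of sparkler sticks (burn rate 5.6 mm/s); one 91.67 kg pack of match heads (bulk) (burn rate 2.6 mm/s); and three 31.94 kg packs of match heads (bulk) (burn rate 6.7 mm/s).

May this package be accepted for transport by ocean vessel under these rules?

Sparkler sticks: burn rate 5.6 mm/s > 2.2 mm/s → Category FS (Flammable Solid).
Burn rate 2.6 mm/s meets the Category FS criterion (Flammable Solid), so the match heads (bulk) are Category FS.
Match heads (bulk): burn rate 6.7 mm/s > 2.2 mm/s → Category FS (Flammable Solid).
Total Category FS: (two 42.92 kg packs = 85.84 kg) + 91.67 kg + (three 31.94 kg packs = 95.82 kg) = 273.33 kg.
273.33 kg > 250 kg (ocean vessel limit, Category FS) — over the limit.

No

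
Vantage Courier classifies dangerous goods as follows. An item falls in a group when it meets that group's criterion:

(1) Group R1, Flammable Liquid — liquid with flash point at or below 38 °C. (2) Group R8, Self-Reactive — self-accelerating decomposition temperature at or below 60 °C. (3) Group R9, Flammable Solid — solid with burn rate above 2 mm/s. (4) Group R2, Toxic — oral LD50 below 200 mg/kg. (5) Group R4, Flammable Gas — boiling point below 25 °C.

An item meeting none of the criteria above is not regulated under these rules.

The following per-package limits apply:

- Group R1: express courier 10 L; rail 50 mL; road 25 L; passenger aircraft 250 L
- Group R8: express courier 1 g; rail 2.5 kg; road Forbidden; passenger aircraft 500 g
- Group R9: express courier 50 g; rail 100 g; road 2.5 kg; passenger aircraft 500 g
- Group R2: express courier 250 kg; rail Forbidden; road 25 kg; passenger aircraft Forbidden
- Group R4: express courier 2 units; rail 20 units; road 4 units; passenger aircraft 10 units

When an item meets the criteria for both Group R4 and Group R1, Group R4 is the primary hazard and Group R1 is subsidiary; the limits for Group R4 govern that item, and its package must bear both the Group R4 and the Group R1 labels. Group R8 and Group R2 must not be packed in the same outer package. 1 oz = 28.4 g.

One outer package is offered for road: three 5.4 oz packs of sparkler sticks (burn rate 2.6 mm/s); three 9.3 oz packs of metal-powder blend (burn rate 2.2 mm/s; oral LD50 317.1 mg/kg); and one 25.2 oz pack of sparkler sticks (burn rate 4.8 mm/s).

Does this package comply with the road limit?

Yes

Sparkler sticks: burn rate 2.6 mm/s > 2 mm/s → Group R9 (Flammable Solid).
Metal-powder blend: burn rate 2.2 mm/s > 2 mm/s → Group R9 (Flammable Solid).
Sparkler sticks: burn rate 4.8 mm/s > 2 mm/s → Group R9 (Flammable Solid).
Total Group R9: (three 5.4 oz packs = 460.08 g) + (three 9.3 oz packs = 792.36 g) + (one 25.2 oz pack = 715.68 g) = 1968.12 g.
1968.12 g ≤ 2.5 kg (road limit, Group R9) — within limit.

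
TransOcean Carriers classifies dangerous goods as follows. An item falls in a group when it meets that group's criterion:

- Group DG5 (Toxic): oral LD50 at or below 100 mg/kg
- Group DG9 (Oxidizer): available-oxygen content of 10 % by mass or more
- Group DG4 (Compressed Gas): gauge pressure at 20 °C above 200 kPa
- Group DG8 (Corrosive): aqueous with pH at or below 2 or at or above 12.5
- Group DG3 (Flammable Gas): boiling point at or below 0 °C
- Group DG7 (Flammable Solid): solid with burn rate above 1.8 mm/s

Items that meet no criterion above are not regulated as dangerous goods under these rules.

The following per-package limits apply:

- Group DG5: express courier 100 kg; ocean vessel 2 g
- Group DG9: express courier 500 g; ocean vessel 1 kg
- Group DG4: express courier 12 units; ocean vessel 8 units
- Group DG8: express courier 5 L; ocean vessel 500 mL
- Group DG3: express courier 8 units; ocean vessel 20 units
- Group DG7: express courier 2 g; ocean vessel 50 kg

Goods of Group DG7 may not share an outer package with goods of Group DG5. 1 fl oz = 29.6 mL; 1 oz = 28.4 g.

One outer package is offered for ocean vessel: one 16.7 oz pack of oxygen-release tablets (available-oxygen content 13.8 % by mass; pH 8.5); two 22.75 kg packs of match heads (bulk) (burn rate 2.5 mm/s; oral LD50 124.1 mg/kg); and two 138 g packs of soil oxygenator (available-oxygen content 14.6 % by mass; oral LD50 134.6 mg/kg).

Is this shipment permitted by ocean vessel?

The oxygen-release tablets have available-oxygen content 13.8 % by mass, which is ≥ 10 % by mass, so they are Group DG9 (Oxidizer).
The match heads (bulk) have burn rate 2.5 mm/s, which is > 1.8 mm/s, so they are Group DG7 (Flammable Solid).
Soil oxygenator: available-oxygen content 14.6 % by mass ≥ 10 % by mass → Group DG9 (Oxidizer).
Group DG7 quantity: two 22.75 kg packs = 45.5 kg.
45.5 kg is within the ocean vessel limit of 50 kg for Group DG7.
Total Group DG9: (one 16.7 oz pack = 474.28 g) + (two 138 g packs = 276 g) = 750.28 g.
750.28 g is within the ocean vessel limit of 1 kg for Group DG9.
The segregation rule (Group DG7 with Group DG5) does not apply to Group DG7 with Group DG9.
Every hazard group is within its ocean vessel limit and no segregation rule is violated.

Yes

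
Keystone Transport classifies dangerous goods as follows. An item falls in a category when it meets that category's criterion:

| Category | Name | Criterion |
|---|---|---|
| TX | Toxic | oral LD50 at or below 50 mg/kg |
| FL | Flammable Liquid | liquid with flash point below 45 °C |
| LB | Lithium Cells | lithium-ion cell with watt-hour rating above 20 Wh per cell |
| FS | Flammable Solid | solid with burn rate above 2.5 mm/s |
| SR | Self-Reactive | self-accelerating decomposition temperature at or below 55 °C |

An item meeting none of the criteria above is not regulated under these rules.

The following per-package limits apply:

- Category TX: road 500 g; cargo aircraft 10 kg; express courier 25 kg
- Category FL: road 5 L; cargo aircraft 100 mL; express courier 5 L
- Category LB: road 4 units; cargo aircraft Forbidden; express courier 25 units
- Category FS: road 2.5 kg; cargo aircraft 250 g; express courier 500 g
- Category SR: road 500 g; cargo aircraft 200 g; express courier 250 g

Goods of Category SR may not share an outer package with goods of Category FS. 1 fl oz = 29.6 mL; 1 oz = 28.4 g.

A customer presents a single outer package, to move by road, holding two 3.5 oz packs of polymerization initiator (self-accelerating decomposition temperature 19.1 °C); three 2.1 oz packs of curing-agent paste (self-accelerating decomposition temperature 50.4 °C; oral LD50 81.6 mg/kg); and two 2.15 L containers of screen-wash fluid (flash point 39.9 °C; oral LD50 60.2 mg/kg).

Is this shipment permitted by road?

Yes

The polymerization initiator has self-accelerating decomposition temperature 19.1 °C, which is ≤ 55 °C, so it is Category SR (Self-Reactive).
Self-accelerating decomposition temperature 50.4 °C meets the Category SR criterion (Self-Reactive), so the curing-agent paste is Category SR.
Flash point 39.9 °C meets the Category FL criterion (Flammable Liquid), so the screen-wash fluid is Category FL.
Category SR net quantity: (two 3.5 oz packs = 198.8 g) + (three 2.1 oz packs = 178.92 g) = 377.72 g.
That is within the Category SR road limit of 500 g.
Category FL quantity: two 2.15 L containers = 4.3 L.
4.3 L is within the road limit of 5 L for Category FL.
The segregation rule (Category SR with Category FS) does not apply to Category SR with Category FL.
Every hazard category is within its road limit and no segregation rule is violated.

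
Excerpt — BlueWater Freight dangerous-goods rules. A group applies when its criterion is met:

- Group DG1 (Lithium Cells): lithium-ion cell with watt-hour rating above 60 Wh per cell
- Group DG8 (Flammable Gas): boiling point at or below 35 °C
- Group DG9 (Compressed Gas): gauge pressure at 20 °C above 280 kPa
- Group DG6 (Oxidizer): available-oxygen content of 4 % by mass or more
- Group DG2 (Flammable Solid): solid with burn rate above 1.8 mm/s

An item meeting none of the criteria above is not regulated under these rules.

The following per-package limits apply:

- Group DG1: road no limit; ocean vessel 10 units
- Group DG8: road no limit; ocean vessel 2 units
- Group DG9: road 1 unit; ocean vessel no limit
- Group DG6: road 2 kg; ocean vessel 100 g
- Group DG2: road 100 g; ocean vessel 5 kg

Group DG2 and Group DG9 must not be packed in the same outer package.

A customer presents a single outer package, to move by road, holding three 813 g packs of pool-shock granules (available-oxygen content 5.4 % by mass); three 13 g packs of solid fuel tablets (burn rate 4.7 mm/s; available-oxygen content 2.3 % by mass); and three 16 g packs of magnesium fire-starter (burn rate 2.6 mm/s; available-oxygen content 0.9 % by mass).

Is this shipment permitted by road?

Pool-shock granules: available-oxygen content 5.4 % by mass ≥ 4 % by mass → Group DG6 (Oxidizer).
Burn rate 4.7 mm/s meets the Group DG2 criterion (Flammable Solid), so the solid fuel tablets are Group DG2.
The magnesium fire-starter has burn rate 2.6 mm/s, which is > 1.8 mm/s, so it is Group DG2 (Flammable Solid).
Group DG2 net quantity: (three 13 g packs = 39 g) + (three 16 g packs = 48 g) = 87 g.
87 g is within the road limit of 100 g for Group DG2.
Group DG6 quantity: three 813 g packs = 2.439 kg.
2.439 kg > 2 kg (road limit, Group DG6) — over the limit.
The segregation rule (Group DG2 with Group DG9) does not apply to Group DG2 with Group DG6.

No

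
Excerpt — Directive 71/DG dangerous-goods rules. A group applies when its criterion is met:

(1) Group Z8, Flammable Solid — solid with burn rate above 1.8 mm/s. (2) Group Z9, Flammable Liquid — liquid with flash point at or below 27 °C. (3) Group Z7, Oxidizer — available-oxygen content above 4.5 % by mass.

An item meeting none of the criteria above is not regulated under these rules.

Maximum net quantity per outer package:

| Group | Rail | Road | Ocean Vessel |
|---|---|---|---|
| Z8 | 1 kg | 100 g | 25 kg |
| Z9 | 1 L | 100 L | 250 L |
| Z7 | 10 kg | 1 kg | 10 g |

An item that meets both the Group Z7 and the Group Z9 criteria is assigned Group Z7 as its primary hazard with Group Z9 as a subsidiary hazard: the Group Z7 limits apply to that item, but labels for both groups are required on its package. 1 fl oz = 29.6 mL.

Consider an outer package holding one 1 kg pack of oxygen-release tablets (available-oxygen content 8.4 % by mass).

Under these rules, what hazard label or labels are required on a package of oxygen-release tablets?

The oxygen-release tablets have available-oxygen content 8.4 % by mass, which is > 4.5 % by mass, so they are Group Z7 (Oxidizer).
Only the Group Z7 label is required.

Group Z7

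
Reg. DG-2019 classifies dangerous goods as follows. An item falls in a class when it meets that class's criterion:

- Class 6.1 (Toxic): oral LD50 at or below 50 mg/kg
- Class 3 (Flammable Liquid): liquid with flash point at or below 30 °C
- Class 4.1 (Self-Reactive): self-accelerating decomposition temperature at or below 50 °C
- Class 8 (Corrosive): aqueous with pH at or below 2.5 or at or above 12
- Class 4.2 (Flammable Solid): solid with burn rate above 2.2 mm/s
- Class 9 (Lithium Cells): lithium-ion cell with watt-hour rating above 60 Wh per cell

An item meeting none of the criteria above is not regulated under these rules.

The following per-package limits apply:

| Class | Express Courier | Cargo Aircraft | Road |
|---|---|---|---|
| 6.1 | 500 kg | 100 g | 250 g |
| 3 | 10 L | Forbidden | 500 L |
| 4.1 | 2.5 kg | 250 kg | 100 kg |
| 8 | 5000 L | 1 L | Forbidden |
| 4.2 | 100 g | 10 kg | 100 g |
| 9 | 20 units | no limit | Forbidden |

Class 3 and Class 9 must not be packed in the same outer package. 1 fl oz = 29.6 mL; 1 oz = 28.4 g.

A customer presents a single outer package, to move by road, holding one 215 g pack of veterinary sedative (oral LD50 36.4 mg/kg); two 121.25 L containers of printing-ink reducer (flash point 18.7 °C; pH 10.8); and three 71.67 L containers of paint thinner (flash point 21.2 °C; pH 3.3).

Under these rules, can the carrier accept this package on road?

The veterinary sedative has oral LD50 36.4 mg/kg, which is ≤ 50 mg/kg, so it is Class 6.1 (Toxic).
With flash point 18.7 °C (≤ 30 °C), the printing-ink reducer falls in Class 3.
Paint thinner: flash point 21.2 °C ≤ 30 °C → Class 3 (Flammable Liquid).
Total Class 3: (two 121.25 L containers = 242.5 L) + (three 71.67 L containers = 215.01 L) = 457.51 L.
457.51 L ≤ 500 L (road limit, Class 3) — within limit.
Class 6.1 quantity: 215 g.
215 g ≤ 250 g (road limit, Class 6.1) — within limit.
The segregation rule (Class 3 with Class 9) does not apply to Class 3 with Class 6.1.
Every hazard class is within its road limit and no segregation rule is violated.

Yes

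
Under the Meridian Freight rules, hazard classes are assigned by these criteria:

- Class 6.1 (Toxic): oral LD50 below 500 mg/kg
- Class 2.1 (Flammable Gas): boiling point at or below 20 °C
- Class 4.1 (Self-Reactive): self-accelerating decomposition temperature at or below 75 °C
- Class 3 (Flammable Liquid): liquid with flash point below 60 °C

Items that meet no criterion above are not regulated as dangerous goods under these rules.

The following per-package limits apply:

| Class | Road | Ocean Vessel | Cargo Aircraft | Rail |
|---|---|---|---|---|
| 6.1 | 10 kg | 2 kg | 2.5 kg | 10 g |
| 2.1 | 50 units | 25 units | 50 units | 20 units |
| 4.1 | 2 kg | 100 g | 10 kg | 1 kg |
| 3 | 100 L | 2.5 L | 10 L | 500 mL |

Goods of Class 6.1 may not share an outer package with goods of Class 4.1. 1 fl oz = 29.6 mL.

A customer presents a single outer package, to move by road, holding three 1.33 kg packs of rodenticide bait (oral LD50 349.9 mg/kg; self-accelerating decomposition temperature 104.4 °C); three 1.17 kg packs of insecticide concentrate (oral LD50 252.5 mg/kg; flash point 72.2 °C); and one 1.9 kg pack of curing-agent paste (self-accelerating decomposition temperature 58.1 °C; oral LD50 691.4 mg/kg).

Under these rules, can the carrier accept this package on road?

Rodenticide bait: oral LD50 349.9 mg/kg < 500 mg/kg → Class 6.1 (Toxic).
With oral LD50 252.5 mg/kg (< 500 mg/kg), the insecticide concentrate falls in Class 6.1.
Self-accelerating decomposition temperature 58.1 °C meets the Class 4.1 criterion (Self-Reactive), so the curing-agent paste is Class 4.1.
Class 6.1 net quantity: (three 1.33 kg packs = 3.99 kg) + (three 1.17 kg packs = 3.51 kg) = 7.5 kg.
7.5 kg ≤ 10 kg (road limit, Class 6.1) — within limit.
Class 4.1 quantity: 1.9 kg.
1.9 kg ≤ 2 kg (road limit, Class 4.1) — within limit.
Class 6.1 and Class 4.1 may not share an outer package.

No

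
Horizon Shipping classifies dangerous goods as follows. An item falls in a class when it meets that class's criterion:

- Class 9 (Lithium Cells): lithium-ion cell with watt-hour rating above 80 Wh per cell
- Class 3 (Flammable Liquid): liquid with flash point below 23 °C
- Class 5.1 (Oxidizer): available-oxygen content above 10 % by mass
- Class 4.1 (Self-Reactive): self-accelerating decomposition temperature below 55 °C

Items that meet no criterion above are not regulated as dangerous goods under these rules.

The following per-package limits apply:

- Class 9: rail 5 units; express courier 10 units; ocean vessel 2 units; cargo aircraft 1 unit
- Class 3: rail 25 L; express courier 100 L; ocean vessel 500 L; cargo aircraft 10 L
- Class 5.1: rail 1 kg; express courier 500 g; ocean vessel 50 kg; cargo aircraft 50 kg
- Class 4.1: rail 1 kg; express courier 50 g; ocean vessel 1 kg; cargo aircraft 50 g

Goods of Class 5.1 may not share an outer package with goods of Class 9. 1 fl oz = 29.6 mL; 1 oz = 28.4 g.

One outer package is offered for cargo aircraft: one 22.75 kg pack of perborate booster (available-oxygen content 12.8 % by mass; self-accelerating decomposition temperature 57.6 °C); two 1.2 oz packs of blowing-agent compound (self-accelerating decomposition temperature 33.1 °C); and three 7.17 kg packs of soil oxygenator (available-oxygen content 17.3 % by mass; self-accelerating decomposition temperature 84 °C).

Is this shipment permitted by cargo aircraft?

With available-oxygen content 12.8 % by mass (> 10 % by mass), the perborate booster falls in Class 5.1.
With self-accelerating decomposition temperature 33.1 °C (< 55 °C), the blowing-agent compound falls in Class 4.1.
The soil oxygenator has available-oxygen content 17.3 % by mass, which is > 10 % by mass, so it is Class 5.1 (Oxidizer).
Class 4.1 quantity: two 1.2 oz packs = 68.16 g.
68.16 g > 50 g (cargo aircraft limit, Class 4.1) — over the limit.
Class 5.1 net quantity: 22.75 kg + (three 7.17 kg packs = 21.51 kg) = 44.26 kg.
44.26 kg ≤ 50 kg (cargo aircraft limit, Class 5.1) — within limit.
The segregation rule (Class 5.1 with Class 9) does not apply to Class 4.1 with Class 5.1.

No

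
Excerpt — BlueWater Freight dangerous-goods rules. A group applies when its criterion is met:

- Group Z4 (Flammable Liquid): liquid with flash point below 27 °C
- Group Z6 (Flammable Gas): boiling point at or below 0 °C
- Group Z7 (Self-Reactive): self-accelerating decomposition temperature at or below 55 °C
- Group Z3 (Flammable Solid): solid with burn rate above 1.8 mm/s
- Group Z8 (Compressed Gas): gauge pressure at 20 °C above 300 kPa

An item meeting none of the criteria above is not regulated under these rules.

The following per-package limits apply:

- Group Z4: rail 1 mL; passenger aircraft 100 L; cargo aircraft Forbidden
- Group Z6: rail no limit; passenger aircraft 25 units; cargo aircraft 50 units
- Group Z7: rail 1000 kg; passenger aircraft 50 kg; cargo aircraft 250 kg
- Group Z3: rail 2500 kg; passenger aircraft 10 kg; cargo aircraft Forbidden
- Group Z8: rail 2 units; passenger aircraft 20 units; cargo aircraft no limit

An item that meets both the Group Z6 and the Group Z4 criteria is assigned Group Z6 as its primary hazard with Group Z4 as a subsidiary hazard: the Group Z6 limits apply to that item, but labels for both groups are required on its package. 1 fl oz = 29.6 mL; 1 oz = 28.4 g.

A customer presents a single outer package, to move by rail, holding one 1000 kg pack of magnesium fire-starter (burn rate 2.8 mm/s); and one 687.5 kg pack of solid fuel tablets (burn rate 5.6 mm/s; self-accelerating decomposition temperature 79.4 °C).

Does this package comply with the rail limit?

Yes

Burn rate 2.8 mm/s meets the Group Z3 criterion (Flammable Solid), so the magnesium fire-starter is Group Z3.
Burn rate 5.6 mm/s meets the Group Z3 criterion (Flammable Solid), so the solid fuel tablets are Group Z3.
Group Z3 net quantity: 1000 kg + 687.5 kg = 1687.5 kg.
That is within the Group Z3 rail limit of 2500 kg.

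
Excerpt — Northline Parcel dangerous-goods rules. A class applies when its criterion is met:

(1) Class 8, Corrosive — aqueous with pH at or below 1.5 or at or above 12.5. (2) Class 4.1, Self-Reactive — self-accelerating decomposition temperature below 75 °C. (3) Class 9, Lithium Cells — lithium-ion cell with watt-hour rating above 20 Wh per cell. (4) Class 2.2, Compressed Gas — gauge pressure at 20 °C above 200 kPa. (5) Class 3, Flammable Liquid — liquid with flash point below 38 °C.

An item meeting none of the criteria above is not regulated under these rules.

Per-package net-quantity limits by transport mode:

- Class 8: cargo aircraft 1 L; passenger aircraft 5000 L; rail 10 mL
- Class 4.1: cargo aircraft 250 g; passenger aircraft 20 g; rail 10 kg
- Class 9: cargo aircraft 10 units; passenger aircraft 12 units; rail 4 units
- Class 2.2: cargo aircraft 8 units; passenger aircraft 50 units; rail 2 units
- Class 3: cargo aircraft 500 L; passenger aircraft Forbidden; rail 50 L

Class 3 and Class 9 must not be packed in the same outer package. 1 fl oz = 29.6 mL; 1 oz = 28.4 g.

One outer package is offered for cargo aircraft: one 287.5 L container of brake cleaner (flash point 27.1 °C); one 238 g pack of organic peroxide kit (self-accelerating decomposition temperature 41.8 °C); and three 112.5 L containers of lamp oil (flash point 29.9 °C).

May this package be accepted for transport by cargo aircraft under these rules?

No

With flash point 27.1 °C (< 38 °C), the brake cleaner falls in Class 3.
With self-accelerating decomposition temperature 41.8 °C (< 75 °C), the organic peroxide kit falls in Class 4.1.
Lamp oil: flash point 29.9 °C < 38 °C → Class 3 (Flammable Liquid).
Class 3 net quantity: 287.5 L + (three 112.5 L containers = 337.5 L) = 625 L.
625 L > 500 L (cargo aircraft limit, Class 3) — over the limit.
Class 4.1 quantity: 238 g.
238 g ≤ 250 g (cargo aircraft limit, Class 4.1) — within limit.
The segregation rule (Class 3 with Class 9) does not apply to Class 3 with Class 4.1.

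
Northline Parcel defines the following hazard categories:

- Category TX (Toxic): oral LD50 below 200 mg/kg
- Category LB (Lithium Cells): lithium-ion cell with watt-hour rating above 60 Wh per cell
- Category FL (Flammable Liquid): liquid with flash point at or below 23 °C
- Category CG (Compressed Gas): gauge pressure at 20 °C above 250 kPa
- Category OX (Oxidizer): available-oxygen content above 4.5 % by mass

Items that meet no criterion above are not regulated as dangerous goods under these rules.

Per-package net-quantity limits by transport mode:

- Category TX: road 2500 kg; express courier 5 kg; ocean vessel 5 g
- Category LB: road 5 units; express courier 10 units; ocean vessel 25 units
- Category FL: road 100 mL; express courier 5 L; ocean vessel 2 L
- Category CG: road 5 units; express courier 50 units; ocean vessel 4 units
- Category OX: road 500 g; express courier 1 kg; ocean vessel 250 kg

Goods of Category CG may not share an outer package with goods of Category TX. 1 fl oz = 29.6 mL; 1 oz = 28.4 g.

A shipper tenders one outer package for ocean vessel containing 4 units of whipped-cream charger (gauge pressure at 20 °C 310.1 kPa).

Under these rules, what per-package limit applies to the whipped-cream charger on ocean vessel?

4 units

The whipped-cream charger has gauge pressure at 20 °C 310.1 kPa, which is > 250 kPa, so it is Category CG (Compressed Gas).
The ocean vessel limit for Category CG is 4 units.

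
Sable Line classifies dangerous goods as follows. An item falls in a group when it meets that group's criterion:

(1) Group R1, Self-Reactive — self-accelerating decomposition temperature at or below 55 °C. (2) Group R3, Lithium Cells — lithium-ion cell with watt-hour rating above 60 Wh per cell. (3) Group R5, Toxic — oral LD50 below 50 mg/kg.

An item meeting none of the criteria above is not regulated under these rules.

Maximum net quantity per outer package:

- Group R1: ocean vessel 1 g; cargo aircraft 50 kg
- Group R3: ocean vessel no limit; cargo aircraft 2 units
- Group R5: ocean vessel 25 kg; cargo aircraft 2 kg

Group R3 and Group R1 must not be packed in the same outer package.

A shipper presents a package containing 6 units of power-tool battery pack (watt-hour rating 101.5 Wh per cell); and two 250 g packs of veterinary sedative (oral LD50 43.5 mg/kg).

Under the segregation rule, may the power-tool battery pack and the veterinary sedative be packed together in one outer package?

With watt-hour rating 101.5 Wh per cell (> 60 Wh per cell), the power-tool battery pack falls in Group R3.
With oral LD50 43.5 mg/kg (< 50 mg/kg), the veterinary sedative falls in Group R5.
No segregation rule bars Group R3 with Group R5.

Yes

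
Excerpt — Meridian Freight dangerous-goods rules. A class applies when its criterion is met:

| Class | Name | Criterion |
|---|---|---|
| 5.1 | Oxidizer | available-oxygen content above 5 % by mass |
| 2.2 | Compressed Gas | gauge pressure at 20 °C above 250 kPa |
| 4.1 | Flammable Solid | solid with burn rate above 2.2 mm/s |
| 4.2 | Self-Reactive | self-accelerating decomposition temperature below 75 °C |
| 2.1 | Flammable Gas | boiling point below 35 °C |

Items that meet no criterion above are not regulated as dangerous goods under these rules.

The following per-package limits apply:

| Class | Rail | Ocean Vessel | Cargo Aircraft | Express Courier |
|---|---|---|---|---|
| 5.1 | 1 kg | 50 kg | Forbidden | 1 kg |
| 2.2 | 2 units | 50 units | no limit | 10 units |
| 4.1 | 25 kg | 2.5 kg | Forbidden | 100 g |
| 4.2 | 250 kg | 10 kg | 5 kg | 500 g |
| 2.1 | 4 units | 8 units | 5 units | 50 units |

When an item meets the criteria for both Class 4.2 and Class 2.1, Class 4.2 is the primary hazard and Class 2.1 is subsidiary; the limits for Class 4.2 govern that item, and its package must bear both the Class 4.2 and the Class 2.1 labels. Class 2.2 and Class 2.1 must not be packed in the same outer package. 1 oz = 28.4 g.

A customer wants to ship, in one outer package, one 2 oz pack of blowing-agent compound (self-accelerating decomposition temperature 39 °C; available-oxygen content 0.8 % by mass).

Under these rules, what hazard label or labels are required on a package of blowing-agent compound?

With self-accelerating decomposition temperature 39 °C (< 75 °C), the blowing-agent compound falls in Class 4.2.
Only the Class 4.2 label is required.

Class 4.2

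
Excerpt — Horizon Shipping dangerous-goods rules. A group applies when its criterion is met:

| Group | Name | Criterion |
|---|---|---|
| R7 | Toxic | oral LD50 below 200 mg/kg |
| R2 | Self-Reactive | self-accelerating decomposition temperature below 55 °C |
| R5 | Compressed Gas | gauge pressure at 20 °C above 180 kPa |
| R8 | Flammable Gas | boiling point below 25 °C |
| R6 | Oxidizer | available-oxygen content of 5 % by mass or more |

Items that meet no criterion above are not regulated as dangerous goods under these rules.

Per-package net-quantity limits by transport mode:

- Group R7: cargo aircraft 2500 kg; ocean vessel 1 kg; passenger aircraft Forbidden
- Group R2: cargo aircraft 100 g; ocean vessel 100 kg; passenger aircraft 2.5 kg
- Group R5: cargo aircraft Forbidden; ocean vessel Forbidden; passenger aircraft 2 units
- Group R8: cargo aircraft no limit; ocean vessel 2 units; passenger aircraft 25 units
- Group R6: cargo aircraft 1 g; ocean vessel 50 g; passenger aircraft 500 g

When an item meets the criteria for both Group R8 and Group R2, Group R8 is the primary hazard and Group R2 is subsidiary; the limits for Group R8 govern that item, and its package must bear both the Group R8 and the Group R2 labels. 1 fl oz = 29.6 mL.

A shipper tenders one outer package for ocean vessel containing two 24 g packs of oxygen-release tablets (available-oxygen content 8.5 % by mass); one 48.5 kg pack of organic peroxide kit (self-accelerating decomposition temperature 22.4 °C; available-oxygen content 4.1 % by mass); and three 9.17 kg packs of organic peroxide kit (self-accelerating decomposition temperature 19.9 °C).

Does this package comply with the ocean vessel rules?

Yes

Oxygen-release tablets: available-oxygen content 8.5 % by mass ≥ 5 % by mass → Group R6 (Oxidizer).
With self-accelerating decomposition temperature 22.4 °C (< 55 °C), the organic peroxide kit falls in Group R2.
Self-accelerating decomposition temperature 19.9 °C meets the Group R2 criterion (Self-Reactive), so the organic peroxide kit is Group R2.
Group R6 quantity: two 24 g packs = 48 g.
That is within the Group R6 ocean vessel limit of 50 g.
Group R2 net quantity: 48.5 kg + (three 9.17 kg packs = 27.51 kg) = 76.01 kg.
76.01 kg ≤ 100 kg (ocean vessel limit, Group R2) — within limit.
Every hazard group is within its ocean vessel limit and no segregation rule is violated.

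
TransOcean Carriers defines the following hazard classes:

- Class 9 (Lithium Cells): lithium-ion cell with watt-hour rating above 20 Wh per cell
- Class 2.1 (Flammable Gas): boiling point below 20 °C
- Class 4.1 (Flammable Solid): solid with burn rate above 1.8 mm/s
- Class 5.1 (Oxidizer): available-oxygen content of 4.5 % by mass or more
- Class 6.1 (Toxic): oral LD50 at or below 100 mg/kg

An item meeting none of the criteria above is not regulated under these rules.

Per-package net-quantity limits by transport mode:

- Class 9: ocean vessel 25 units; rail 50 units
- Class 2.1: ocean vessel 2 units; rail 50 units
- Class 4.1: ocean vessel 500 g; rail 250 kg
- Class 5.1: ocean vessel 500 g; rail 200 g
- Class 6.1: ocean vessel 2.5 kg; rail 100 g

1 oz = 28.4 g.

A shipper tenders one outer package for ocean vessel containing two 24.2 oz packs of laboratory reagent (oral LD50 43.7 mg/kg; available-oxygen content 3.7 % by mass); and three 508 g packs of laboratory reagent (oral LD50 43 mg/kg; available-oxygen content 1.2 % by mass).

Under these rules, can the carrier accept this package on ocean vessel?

No

Oral LD50 43.7 mg/kg meets the Class 6.1 criterion (Toxic), so the laboratory reagent is Class 6.1.
The laboratory reagent has oral LD50 43 mg/kg, which is ≤ 100 mg/kg, so it is Class 6.1 (Toxic).
Class 6.1 net quantity: (two 24.2 oz packs = 1374.56 g) + (three 508 g packs = 1.524 kg) = 2898.56 g.
2898.56 g exceeds the ocean vessel limit of 2.5 kg for Class 6.1.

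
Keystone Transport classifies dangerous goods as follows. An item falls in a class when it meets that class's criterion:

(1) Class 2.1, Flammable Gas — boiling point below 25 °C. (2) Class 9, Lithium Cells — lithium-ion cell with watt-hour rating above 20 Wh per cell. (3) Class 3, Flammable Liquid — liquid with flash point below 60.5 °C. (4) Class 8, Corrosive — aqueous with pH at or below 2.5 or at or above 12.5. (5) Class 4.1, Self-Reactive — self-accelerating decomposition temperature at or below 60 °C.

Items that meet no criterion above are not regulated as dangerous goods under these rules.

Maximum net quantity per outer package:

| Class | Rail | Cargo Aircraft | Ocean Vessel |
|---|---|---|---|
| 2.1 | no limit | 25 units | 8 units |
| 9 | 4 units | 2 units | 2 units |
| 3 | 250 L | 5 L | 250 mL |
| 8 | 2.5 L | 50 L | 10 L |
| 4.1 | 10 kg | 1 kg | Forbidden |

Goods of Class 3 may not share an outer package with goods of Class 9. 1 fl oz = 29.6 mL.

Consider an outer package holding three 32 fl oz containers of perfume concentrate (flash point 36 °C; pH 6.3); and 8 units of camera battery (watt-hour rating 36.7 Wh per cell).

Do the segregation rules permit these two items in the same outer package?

Flash point 36 °C meets the Class 3 criterion (Flammable Liquid), so the perfume concentrate is Class 3.
With watt-hour rating 36.7 Wh per cell (> 20 Wh per cell), the camera battery falls in Class 9.
Class 3 and Class 9 may not share an outer package.

No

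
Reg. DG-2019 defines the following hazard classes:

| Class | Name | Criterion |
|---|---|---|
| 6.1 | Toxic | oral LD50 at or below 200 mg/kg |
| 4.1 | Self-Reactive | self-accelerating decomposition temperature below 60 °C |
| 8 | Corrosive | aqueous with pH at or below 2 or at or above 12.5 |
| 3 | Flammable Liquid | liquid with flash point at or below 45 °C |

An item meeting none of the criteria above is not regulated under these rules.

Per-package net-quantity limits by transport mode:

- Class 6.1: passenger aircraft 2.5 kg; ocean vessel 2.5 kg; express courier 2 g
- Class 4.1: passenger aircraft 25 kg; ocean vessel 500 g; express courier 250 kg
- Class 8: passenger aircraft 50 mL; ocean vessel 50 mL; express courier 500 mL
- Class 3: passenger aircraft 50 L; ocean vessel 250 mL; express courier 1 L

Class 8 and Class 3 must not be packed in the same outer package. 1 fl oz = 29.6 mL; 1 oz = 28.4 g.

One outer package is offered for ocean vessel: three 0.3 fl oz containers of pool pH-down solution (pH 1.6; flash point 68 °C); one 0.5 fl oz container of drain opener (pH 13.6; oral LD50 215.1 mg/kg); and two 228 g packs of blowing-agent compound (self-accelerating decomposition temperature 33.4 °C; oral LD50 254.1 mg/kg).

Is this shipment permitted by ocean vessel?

Yes

With pH 1.6 (≤ 2), the pool pH-down solution falls in Class 8.
pH 13.6 meets the Class 8 criterion (Corrosive), so the drain opener is Class 8.
Blowing-agent compound: self-accelerating decomposition temperature 33.4 °C < 60 °C → Class 4.1 (Self-Reactive).
Class 8 net quantity: (three 0.3 fl oz containers = 26.64 mL) + (one 0.5 fl oz container = 14.8 mL) = 41.44 mL.
41.44 mL ≤ 50 mL (ocean vessel limit, Class 8) — within limit.
Class 4.1 quantity: two 228 g packs = 456 g.
456 g ≤ 500 g (ocean vessel limit, Class 4.1) — within limit.
The segregation rule (Class 8 with Class 3) does not apply to Class 8 with Class 4.1.
Every hazard class is within its ocean vessel limit and no segregation rule is violated.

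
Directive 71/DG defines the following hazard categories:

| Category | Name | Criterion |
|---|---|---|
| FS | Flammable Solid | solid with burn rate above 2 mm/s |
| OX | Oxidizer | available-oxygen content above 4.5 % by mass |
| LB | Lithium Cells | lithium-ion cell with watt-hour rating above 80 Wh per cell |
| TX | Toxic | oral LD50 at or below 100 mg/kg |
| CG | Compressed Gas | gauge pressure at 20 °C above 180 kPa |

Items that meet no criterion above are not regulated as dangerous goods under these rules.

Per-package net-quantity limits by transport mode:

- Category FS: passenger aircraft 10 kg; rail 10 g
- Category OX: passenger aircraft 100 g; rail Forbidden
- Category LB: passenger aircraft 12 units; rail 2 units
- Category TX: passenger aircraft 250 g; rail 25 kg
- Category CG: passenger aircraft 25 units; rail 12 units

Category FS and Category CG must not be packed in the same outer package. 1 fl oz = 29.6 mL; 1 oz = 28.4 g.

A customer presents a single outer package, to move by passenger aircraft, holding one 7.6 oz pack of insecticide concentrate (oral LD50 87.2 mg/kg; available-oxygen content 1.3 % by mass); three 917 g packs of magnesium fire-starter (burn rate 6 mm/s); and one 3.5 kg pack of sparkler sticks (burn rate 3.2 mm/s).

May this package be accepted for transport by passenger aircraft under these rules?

Yes

Oral LD50 87.2 mg/kg meets the Category TX criterion (Toxic), so the insecticide concentrate is Category TX.
Burn rate 6 mm/s meets the Category FS criterion (Flammable Solid), so the magnesium fire-starter is Category FS.
With burn rate 3.2 mm/s (> 2 mm/s), the sparkler sticks fall in Category FS.
Category FS net quantity: (three 917 g packs = 2.751 kg) + 3.5 kg = 6.251 kg.
6.251 kg is within the passenger aircraft limit of 10 kg for Category FS.
Category TX quantity: one 7.6 oz pack = 215.84 g.
215.84 g is within the passenger aircraft limit of 250 g for Category TX.
The segregation rule (Category FS with Category CG) does not apply to Category FS with Category TX.
Every hazard category is within its passenger aircraft limit and no segregation rule is violated.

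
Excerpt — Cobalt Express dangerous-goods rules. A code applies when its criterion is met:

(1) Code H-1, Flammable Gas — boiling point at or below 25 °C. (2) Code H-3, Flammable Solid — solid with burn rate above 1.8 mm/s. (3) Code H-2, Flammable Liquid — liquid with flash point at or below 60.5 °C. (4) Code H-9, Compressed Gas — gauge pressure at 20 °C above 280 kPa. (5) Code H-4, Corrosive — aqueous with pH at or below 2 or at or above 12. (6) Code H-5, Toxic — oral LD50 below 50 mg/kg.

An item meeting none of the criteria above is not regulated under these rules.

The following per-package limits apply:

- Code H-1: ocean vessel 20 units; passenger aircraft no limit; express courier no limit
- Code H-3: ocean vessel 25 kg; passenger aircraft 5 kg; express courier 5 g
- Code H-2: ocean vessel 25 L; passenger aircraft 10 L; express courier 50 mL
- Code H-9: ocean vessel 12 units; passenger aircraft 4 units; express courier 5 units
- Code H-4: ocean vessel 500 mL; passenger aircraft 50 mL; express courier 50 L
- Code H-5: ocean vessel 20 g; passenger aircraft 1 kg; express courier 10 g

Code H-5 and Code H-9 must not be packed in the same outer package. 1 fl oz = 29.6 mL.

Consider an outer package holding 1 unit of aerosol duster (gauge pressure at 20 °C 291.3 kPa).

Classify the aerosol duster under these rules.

Code H-9

Gauge pressure at 20 °C 291.3 kPa meets the Code H-9 criterion (Compressed Gas), so the aerosol duster is Code H-9.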